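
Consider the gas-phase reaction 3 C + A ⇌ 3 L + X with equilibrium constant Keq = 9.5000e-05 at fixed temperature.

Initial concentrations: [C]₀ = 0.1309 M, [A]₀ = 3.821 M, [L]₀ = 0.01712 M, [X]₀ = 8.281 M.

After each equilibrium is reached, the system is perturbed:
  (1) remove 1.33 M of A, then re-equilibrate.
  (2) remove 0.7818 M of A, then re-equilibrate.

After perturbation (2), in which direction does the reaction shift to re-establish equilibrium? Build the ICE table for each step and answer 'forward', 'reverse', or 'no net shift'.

Q₀ = 0.004848 vs Keq = 9.5000e-05 ⇒ Q>K, reverse
Step 1:
                    C           A           L           X
  init         0.1309       3.821     0.01712       8.281
  Δ           0.01208    0.004025    -0.01208   -0.004025
  eq            0.143       3.825    0.005044       8.277
  solve Keq expr → x = -0.004025; check Q = 9.5000e-05
Then remove 1.33 M of A.
Step 2:
                    C           A           L           X
  init          0.143       2.495    0.005044       8.277
  Δ        6.4950e-04  2.1650e-04 -6.4950e-04 -2.1650e-04
  eq           0.1436       2.495    0.004394       8.277
  solve Keq expr → x = -2.1650e-04; check Q = 9.5000e-05
Then remove 0.7818 M of A.
Step 3:
                    C           A           L           X
  init         0.1436       1.713    0.004394       8.277
  Δ        5.0373e-04  1.6791e-04 -5.0373e-04 -1.6791e-04
  eq           0.1441       1.714    0.003891       8.277
  solve Keq expr → x = -1.6791e-04; check Q = 9.5000e-05

Direction: reverse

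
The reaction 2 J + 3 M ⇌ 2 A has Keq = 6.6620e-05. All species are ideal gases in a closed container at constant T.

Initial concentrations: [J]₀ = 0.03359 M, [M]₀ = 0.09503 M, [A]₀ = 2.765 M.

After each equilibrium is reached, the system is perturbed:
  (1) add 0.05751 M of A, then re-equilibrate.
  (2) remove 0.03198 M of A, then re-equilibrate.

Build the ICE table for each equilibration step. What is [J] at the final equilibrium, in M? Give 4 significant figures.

[J]_eq = 2.65 M

Q₀ = 7.8957e+06 vs Keq = 6.6620e-05 ⇒ Q>K, reverse
Step 1:
                  J         M         A
  I         0.03359   0.09503     2.765
  C           2.594     3.891    -2.594
  E           2.628     3.986    0.1707
  solve Keq expr → x = -1.297; check Q = 6.6620e-05
Then add 0.05751 M of A.
Step 2:
                  J         M         A
  I           2.628     3.986    0.2282
  C         0.04942   0.07414  -0.04942
  E           2.677     4.061    0.1788
  solve Keq expr → x = -0.02471; check Q = 6.6620e-05
Then remove 0.03198 M of A.
Step 3:
                  J         M         A
  I           2.677     4.061    0.1468
  C        -0.02746  -0.04119   0.02746
  E            2.65     4.019    0.1743
  solve Keq expr → x = 0.01373; check Q = 6.6620e-05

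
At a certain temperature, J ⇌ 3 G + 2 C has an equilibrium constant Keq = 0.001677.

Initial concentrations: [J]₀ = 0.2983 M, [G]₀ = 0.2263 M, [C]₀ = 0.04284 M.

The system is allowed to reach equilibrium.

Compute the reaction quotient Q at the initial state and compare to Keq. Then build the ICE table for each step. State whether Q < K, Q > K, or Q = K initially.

Q₀ = 7.1302e-05 vs Keq = 0.001677 ⇒ Q<K, forward
Step 1:
                   J          G          C
  I           0.2983     0.2263    0.04284
  C         -0.03429     0.1029    0.06858
  E            0.264     0.3292     0.1114
  solve Keq expr → x = 0.03429; check Q = 0.001677

Q₀ = 7.1302e-05; Q < K (proceeds forward)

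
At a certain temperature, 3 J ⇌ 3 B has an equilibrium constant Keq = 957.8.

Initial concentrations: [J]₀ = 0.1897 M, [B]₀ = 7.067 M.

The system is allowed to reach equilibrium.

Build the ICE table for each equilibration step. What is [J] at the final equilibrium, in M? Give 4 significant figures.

[J]_eq = 0.6684 M

Q₀ = 5.1702e+04 vs Keq = 957.8 ⇒ Q>K, reverse
Step 1:
                  J         B
  I          0.1897     7.067
  C          0.4787   -0.4787
  E          0.6684     6.588
  solve Keq expr → x = -0.1596; check Q = 957.8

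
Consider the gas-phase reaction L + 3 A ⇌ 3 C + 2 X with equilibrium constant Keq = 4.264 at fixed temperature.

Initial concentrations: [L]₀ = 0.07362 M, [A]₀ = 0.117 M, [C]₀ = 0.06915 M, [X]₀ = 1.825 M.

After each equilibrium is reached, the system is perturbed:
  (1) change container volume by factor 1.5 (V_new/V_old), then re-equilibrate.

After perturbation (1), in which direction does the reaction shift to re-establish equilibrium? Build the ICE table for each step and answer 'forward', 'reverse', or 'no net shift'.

Direction: forward

Q₀ = 9.34 vs Keq = 4.264 ⇒ Q>K, reverse
Step 1:
                   L          A          C          X
  init       0.07362      0.117    0.06915      1.825
  Δ         0.003408    0.01022   -0.01022  -0.006816
  eq         0.07703     0.1272    0.05893      1.818
  solve Keq expr → x = -0.003408; check Q = 4.264
Then change container volume by factor 1.5 (V_new/V_old).
Step 2:
                   L          A          C          X
  init       0.05135    0.08482    0.03928      1.212
  Δ        -0.001156  -0.003467   0.003467   0.002311
  eq          0.0502    0.08135    0.04275      1.214
  solve Keq expr → x = 0.001156; check Q = 4.264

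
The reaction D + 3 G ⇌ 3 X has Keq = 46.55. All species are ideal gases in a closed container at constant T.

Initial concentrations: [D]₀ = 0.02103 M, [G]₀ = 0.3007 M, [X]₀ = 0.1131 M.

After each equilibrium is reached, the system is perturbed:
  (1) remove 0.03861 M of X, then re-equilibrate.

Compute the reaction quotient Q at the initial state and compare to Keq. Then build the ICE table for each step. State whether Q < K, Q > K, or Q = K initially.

Q₀ = 2.53 vs Keq = 46.55 ⇒ Q<K, forward
Step 1:
                  D         G         X
  init      0.02103    0.3007    0.1131
  Δ        -0.01564  -0.04693   0.04693
  eq       0.005387    0.2538      0.16
  solve Keq expr → x = 0.01564; check Q = 46.55
Then remove 0.03861 M of X.
Step 2:
                  D         G         X
  init     0.005387    0.2538    0.1214
  Δ       -0.002353 -0.007059  0.007059
  eq       0.003034    0.2467    0.1285
  solve Keq expr → x = 0.002353; check Q = 46.55

Q₀ = 2.53; Q < K (proceeds forward)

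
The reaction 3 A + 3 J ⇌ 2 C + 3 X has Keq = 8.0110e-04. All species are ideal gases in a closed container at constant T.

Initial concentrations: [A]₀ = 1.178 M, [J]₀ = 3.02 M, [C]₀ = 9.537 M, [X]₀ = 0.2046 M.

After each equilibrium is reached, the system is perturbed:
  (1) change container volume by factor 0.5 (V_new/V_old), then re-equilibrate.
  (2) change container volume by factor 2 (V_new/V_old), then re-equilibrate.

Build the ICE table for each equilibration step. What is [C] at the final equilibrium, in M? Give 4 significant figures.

[C]_eq = 9.457 M

Q₀ = 0.0173 vs Keq = 8.0110e-04 ⇒ Q>K, reverse
Step 1:
                  A         J         C         X
  init        1.178      3.02     9.537    0.2046
  Δ            0.12      0.12  -0.07997     -0.12
  eq          1.298      3.14     9.457   0.08464
  solve Keq expr → x = -0.03999; check Q = 8.0110e-04
Then change container volume by factor 0.5 (V_new/V_old).
Step 2:
                  A         J         C         X
  init        2.596      6.28     18.91    0.1693
  Δ        -0.03927  -0.03927   0.02618   0.03927
  eq          2.557     6.241     18.94    0.2085
  solve Keq expr → x = 0.01309; check Q = 8.0110e-04
Then change container volume by factor 2 (V_new/V_old).
Step 3:
                  A         J         C         X
  init        1.278      3.12      9.47    0.1043
  Δ         0.01963   0.01963  -0.01309  -0.01963
  eq          1.298      3.14     9.457   0.08464
  solve Keq expr → x = -0.006545; check Q = 8.0110e-04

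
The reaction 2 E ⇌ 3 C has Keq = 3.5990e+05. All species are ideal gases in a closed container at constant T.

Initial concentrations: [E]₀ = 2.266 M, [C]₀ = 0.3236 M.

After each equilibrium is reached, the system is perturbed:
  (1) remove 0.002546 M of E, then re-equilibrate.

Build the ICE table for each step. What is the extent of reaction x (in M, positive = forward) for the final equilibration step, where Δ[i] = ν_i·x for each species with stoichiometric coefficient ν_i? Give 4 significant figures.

Q₀ = 0.006599 vs Keq = 3.5990e+05 ⇒ Q<K, forward
Step 1:
                    E           C
  init          2.266      0.3236
  Δ            -2.254       3.381
  eq          0.01189       3.705
  solve Keq expr → x = 1.127; check Q = 3.5990e+05
Then remove 0.002546 M of E.
Step 2:
                    E           C
  init        0.00934       3.705
  Δ          0.002528   -0.003792
  eq          0.01187       3.701
  solve Keq expr → x = -0.001264; check Q = 3.5990e+05

x = -0.001264 M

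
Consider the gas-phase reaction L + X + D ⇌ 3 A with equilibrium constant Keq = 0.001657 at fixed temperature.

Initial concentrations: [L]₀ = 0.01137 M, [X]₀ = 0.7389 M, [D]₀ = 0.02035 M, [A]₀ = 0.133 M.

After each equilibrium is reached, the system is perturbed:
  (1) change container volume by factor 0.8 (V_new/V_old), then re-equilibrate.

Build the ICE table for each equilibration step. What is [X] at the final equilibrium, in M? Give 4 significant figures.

[X]_eq = 0.9725 M

Q₀ = 13.76 vs Keq = 0.001657 ⇒ Q>K, reverse
Step 1:
                   L          X          D          A
  init       0.01137     0.7389    0.02035      0.133
  Δ           0.0391     0.0391     0.0391    -0.1173
  eq         0.05047      0.778    0.05945     0.0157
  solve Keq expr → x = -0.0391; check Q = 0.001657
Then change container volume by factor 0.8 (V_new/V_old).
Step 2:
                   L          X          D          A
  init       0.06309     0.9725    0.07431    0.01962
  Δ                0          0          0          0
  eq         0.06309     0.9725    0.07431    0.01962
  solve Keq expr → x = 0; check Q = 0.001657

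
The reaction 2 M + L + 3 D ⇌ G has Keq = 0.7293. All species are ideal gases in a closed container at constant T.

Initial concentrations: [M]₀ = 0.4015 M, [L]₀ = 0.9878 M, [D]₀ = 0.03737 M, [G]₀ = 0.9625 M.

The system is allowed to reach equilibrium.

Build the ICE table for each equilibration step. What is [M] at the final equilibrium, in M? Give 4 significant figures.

Q₀ = 1.1582e+05 vs Keq = 0.7293 ⇒ Q>K, reverse
Step 1:
                   M          L          D          G
  init        0.4015     0.9878    0.03737     0.9625
  Δ           0.5803     0.2902     0.8705    -0.2902
  eq          0.9818      1.278     0.9079     0.6723
  solve Keq expr → x = -0.2902; check Q = 0.7293

[M]_eq = 0.9818 M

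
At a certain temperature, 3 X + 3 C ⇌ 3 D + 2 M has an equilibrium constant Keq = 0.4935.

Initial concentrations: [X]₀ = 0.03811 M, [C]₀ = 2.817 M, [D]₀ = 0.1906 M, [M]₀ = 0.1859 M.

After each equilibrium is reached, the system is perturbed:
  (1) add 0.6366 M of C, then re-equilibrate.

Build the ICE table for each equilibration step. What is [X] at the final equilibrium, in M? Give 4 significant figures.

[X]_eq = 0.02514 M

Q₀ = 0.1934 vs Keq = 0.4935 ⇒ Q<K, forward
Step 1:
                  X         C         D         M
  I         0.03811     2.817    0.1906    0.1859
  C       -0.008336 -0.008336  0.008336  0.005558
  E         0.02977     2.809    0.1989    0.1915
  solve Keq expr → x = 0.002779; check Q = 0.4935
Then add 0.6366 M of C.
Step 2:
                  X         C         D         M
  I         0.02977     3.445    0.1989    0.1915
  C       -0.004635 -0.004635  0.004635   0.00309
  E         0.02514     3.441    0.2036    0.1945
  solve Keq expr → x = 0.001545; check Q = 0.4935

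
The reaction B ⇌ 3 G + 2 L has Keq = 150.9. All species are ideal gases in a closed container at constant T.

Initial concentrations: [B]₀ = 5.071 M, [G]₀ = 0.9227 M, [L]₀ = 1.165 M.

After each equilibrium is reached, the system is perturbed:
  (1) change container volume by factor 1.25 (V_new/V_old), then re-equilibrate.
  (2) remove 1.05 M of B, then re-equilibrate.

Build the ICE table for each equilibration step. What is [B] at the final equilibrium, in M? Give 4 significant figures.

Q₀ = 0.2103 vs Keq = 150.9 ⇒ Q<K, forward
Step 1:
                    B           G           L
  I             5.071      0.9227       1.165
  C            -1.004       3.013       2.008
  E             4.067       3.935       3.173
  solve Keq expr → x = 1.004; check Q = 150.9
Then change container volume by factor 1.25 (V_new/V_old).
Step 2:
                    B           G           L
  I             3.253       3.148       2.539
  C           -0.2032      0.6097      0.4064
  E              3.05       3.758       2.945
  solve Keq expr → x = 0.2032; check Q = 150.9
Then remove 1.05 M of B.
Step 3:
                    B           G           L
  I                 2       3.758       2.945
  C           0.09623     -0.2887     -0.1925
  E             2.096       3.469       2.753
  solve Keq expr → x = -0.09623; check Q = 150.9

[B]_eq = 2.096 M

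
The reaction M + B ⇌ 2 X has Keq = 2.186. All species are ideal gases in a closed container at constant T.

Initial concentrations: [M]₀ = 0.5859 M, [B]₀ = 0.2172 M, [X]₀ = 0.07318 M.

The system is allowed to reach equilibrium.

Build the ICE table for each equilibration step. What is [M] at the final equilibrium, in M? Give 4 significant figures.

[M]_eq = 0.4655 M

Q₀ = 0.04208 vs Keq = 2.186 ⇒ Q<K, forward
Step 1:
                   M          B          X
  Initial     0.5859     0.2172    0.07318
  Change     -0.1204    -0.1204     0.2407
  Equil       0.4655    0.09683     0.3139
  solve Keq expr → x = 0.1204; check Q = 2.186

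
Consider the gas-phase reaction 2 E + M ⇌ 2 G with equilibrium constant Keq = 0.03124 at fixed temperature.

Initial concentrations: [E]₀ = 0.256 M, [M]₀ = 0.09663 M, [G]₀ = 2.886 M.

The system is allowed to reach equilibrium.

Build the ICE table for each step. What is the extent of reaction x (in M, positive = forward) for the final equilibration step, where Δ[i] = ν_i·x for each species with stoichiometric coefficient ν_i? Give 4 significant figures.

Q₀ = 1315 vs Keq = 0.03124 ⇒ Q>K, reverse
Step 1:
                    E           M           G
  I             0.256     0.09663       2.886
  C             2.363       1.181      -2.363
  E             2.619       1.278      0.5233
  solve Keq expr → x = -1.181; check Q = 0.03124

x = -1.181 M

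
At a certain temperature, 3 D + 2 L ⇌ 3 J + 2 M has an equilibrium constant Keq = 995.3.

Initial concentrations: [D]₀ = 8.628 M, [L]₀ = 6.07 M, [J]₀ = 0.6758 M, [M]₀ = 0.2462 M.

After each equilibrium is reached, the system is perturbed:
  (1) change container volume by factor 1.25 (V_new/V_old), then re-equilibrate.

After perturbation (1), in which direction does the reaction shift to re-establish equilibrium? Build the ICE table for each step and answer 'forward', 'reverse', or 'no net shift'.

Q₀ = 7.9054e-07 vs Keq = 995.3 ⇒ Q<K, forward
Step 1:
                   D          L          J          M
  init         8.628       6.07     0.6758     0.2462
  Δ           -6.925     -4.617      6.925      4.617
  eq           1.703      1.453      7.601      4.863
  solve Keq expr → x = 2.308; check Q = 995.3
Then change container volume by factor 1.25 (V_new/V_old).
Step 2:
                   D          L          J          M
  init         1.362      1.163      6.081       3.89
  Δ                0          0          0          0
  eq           1.362      1.163      6.081       3.89
  solve Keq expr → x = 0; check Q = 995.3

Direction: no net shift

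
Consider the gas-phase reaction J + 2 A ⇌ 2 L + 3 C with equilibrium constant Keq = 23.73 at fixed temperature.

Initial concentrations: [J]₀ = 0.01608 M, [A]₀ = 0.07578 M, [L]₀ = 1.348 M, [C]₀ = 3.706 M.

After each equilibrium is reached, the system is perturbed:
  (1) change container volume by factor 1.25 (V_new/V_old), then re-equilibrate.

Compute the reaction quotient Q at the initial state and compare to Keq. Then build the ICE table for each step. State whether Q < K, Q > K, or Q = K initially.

Q₀ = 1.0016e+06; Q > K (proceeds reverse)

Q₀ = 1.0016e+06 vs Keq = 23.73 ⇒ Q>K, reverse
Step 1:
                    J           A           L           C
  init        0.01608     0.07578       1.348       3.706
  Δ            0.3734      0.7467     -0.7467       -1.12
  eq           0.3894      0.8225      0.6013       2.586
  solve Keq expr → x = -0.3734; check Q = 23.73
Then change container volume by factor 1.25 (V_new/V_old).
Step 2:
                    J           A           L           C
  init         0.3116       0.658       0.481       2.069
  Δ          -0.02041    -0.04082     0.04082     0.06123
  eq           0.2911      0.6172      0.5218        2.13
  solve Keq expr → x = 0.02041; check Q = 23.73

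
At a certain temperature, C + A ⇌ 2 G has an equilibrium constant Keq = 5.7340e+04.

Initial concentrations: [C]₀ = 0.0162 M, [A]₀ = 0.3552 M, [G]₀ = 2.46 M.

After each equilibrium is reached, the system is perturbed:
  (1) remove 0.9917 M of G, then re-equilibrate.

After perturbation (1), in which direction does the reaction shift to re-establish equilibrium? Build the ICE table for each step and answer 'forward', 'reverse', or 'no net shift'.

Q₀ = 1052 vs Keq = 5.7340e+04 ⇒ Q<K, forward
Step 1:
                   C          A          G
  init        0.0162     0.3552       2.46
  Δ         -0.01588   -0.01588    0.03176
  eq      3.1911e-04     0.3393      2.492
  solve Keq expr → x = 0.01588; check Q = 5.7340e+04
Then remove 0.9917 M of G.
Step 2:
                   C          A          G
  init    3.1911e-04     0.3393        1.5
  Δ       -2.0333e-04 -2.0333e-04 4.0666e-04
  eq      1.1578e-04     0.3391        1.5
  solve Keq expr → x = 2.0333e-04; check Q = 5.7340e+04

Direction: forward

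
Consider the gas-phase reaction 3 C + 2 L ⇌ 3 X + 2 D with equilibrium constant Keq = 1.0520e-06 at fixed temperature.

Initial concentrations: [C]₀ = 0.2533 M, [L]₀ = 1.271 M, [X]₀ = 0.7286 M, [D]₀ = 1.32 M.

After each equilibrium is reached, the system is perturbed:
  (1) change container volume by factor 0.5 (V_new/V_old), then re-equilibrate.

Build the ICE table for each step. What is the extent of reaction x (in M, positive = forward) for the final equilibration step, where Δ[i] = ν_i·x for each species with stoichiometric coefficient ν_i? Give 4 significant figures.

Q₀ = 25.67 vs Keq = 1.0520e-06 ⇒ Q>K, reverse
Step 1:
                   C          L          X          D
  Initial     0.2533      1.271     0.7286       1.32
  Change      0.7127     0.4751    -0.7127    -0.4751
  Equil        0.966      1.746    0.01594     0.8449
  solve Keq expr → x = -0.2376; check Q = 1.0520e-06
Then change container volume by factor 0.5 (V_new/V_old).
Step 2:
                   C          L          X          D
  Initial      1.932      3.492    0.03188       1.69
  Change           0          0          0          0
  Equil        1.932      3.492    0.03188       1.69
  solve Keq expr → x = 0; check Q = 1.0520e-06

x = 0 M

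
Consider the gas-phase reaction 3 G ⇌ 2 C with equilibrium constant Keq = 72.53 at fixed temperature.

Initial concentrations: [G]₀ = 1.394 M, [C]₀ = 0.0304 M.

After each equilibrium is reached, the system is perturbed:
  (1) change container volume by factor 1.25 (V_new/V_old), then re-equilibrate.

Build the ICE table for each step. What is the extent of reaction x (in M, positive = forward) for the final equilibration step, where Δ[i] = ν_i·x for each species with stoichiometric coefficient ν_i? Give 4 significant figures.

Q₀ = 3.4116e-04 vs Keq = 72.53 ⇒ Q<K, forward
Step 1:
                   G          C
  Initial      1.394     0.0304
  Change      -1.184     0.7893
  Equil         0.21     0.8197
  solve Keq expr → x = 0.3947; check Q = 72.53
Then change container volume by factor 1.25 (V_new/V_old).
Step 2:
                   G          C
  Initial      0.168     0.6558
  Change     0.01155  -0.007703
  Equil       0.1796     0.6481
  solve Keq expr → x = -0.003851; check Q = 72.53

x = -0.003851 M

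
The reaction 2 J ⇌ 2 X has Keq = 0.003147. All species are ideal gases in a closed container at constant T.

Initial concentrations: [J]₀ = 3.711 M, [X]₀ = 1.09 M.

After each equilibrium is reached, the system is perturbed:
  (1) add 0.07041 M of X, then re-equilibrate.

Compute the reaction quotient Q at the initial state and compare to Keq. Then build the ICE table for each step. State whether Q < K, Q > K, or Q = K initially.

Q₀ = 0.08627; Q > K (proceeds reverse)

Q₀ = 0.08627 vs Keq = 0.003147 ⇒ Q>K, reverse
Step 1:
                  J         X
  Initial     3.711      1.09
  Change      0.835    -0.835
  Equil       4.546     0.255
  solve Keq expr → x = -0.4175; check Q = 0.003147
Then add 0.07041 M of X.
Step 2:
                  J         X
  Initial     4.546    0.3254
  Change    0.06667  -0.06667
  Equil       4.613    0.2588
  solve Keq expr → x = -0.03333; check Q = 0.003147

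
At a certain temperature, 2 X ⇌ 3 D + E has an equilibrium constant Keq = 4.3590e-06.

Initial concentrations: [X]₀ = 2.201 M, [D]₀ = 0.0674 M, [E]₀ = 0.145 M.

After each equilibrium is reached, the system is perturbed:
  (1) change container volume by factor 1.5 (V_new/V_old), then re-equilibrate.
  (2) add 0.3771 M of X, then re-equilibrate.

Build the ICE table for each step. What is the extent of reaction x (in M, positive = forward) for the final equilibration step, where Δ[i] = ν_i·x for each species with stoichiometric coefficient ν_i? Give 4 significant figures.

x = 0.002349 M

Q₀ = 9.1645e-06 vs Keq = 4.3590e-06 ⇒ Q>K, reverse
Step 1:
                  X         D         E
  I           2.201    0.0674     0.145
  C        0.009372  -0.01406 -0.004686
  E            2.21   0.05334    0.1403
  solve Keq expr → x = -0.004686; check Q = 4.3590e-06
Then change container volume by factor 1.5 (V_new/V_old).
Step 2:
                  X         D         E
  I           1.474   0.03556   0.09354
  C        -0.00689   0.01034  0.003445
  E           1.467    0.0459   0.09699
  solve Keq expr → x = 0.003445; check Q = 4.3590e-06
Then add 0.3771 M of X.
Step 3:
                  X         D         E
  I           1.844    0.0459   0.09699
  C       -0.004699  0.007048  0.002349
  E           1.839   0.05295   0.09934
  solve Keq expr → x = 0.002349; check Q = 4.3590e-06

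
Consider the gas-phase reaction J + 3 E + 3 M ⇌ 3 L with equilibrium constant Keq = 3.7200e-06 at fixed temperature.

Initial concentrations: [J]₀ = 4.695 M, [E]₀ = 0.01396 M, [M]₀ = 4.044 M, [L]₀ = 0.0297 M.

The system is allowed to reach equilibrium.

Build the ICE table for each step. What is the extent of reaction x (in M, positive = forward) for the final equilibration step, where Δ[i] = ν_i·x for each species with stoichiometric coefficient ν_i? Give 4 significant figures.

x = -0.008509 M

Q₀ = 0.03101 vs Keq = 3.7200e-06 ⇒ Q>K, reverse
Step 1:
                   J          E          M          L
  Initial      4.695    0.01396      4.044     0.0297
  Change    0.008509    0.02553    0.02553   -0.02553
  Equil        4.704    0.03949       4.07   0.004172
  solve Keq expr → x = -0.008509; check Q = 3.7200e-06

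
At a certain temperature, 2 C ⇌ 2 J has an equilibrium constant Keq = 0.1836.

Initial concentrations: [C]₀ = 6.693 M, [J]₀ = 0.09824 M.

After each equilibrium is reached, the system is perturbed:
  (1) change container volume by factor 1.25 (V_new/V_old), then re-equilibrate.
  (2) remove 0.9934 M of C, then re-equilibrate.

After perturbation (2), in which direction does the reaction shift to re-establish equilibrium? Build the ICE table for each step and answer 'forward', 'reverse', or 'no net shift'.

Direction: reverse

Q₀ = 2.1544e-04 vs Keq = 0.1836 ⇒ Q<K, forward
Step 1:
                   C          J
  init         6.693    0.09824
  Δ           -1.939      1.939
  eq           4.754      2.037
  solve Keq expr → x = 0.9694; check Q = 0.1836
Then change container volume by factor 1.25 (V_new/V_old).
Step 2:
                   C          J
  init         3.803       1.63
  Δ                0          0
  eq           3.803       1.63
  solve Keq expr → x = 0; check Q = 0.1836
Then remove 0.9934 M of C.
Step 3:
                   C          J
  init          2.81       1.63
  Δ            0.298     -0.298
  eq           3.108      1.332
  solve Keq expr → x = -0.149; check Q = 0.1836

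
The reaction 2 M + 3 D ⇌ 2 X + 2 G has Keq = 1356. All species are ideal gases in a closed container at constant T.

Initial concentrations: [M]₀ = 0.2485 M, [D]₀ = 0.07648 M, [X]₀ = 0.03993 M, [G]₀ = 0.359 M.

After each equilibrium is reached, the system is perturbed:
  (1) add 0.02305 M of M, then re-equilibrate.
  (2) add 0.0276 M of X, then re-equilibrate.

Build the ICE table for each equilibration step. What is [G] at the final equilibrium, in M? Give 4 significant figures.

[G]_eq = 0.3919 M

Q₀ = 7.439 vs Keq = 1356 ⇒ Q<K, forward
Step 1:
                  M         D         X         G
  init       0.2485   0.07648   0.03993     0.359
  Δ         -0.0349  -0.05235    0.0349    0.0349
  eq         0.2136   0.02413   0.07483    0.3939
  solve Keq expr → x = 0.01745; check Q = 1356
Then add 0.02305 M of M.
Step 2:
                  M         D         X         G
  init       0.2366   0.02413   0.07483    0.3939
  Δ       -8.8365e-04 -0.001325 8.8365e-04 8.8365e-04
  eq         0.2358    0.0228   0.07572    0.3948
  solve Keq expr → x = 4.4183e-04; check Q = 1356
Then add 0.0276 M of X.
Step 3:
                  M         D         X         G
  init       0.2358    0.0228    0.1033    0.3948
  Δ        0.002908  0.004362 -0.002908 -0.002908
  eq         0.2387   0.02716    0.1004    0.3919
  solve Keq expr → x = -0.001454; check Q = 1356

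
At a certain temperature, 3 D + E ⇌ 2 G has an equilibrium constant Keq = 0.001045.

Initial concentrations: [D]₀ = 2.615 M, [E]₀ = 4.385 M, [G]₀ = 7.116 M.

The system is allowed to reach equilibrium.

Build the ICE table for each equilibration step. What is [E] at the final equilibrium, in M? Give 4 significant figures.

[E]_eq = 6.704 M

Q₀ = 0.6458 vs Keq = 0.001045 ⇒ Q>K, reverse
Step 1:
                   D          E          G
  init         2.615      4.385      7.116
  Δ            6.956      2.319     -4.638
  eq           9.571      6.704      2.478
  solve Keq expr → x = -2.319; check Q = 0.001045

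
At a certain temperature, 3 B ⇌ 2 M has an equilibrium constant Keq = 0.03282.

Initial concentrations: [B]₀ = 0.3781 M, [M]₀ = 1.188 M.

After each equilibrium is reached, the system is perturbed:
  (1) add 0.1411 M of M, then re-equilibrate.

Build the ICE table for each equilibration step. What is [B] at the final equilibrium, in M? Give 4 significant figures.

Q₀ = 26.11 vs Keq = 0.03282 ⇒ Q>K, reverse
Step 1:
                    B           M
  I            0.3781       1.188
  C             1.229     -0.8191
  E             1.607      0.3689
  solve Keq expr → x = -0.4095; check Q = 0.03282
Then add 0.1411 M of M.
Step 2:
                    B           M
  I             1.607        0.51
  C            0.1385    -0.09236
  E             1.745      0.4177
  solve Keq expr → x = -0.04618; check Q = 0.03282

[B]_eq = 1.745 M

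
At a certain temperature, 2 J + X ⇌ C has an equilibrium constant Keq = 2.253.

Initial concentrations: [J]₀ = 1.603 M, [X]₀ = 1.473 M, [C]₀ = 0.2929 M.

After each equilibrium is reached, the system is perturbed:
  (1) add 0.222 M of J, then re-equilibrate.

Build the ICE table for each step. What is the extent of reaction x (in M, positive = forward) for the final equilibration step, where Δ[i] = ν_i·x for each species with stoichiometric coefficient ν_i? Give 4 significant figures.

Q₀ = 0.07738 vs Keq = 2.253 ⇒ Q<K, forward
Step 1:
                    J           X           C
  Initial       1.603       1.473      0.2929
  Change       -1.001     -0.5006      0.5006
  Equil        0.6018      0.9724      0.7935
  solve Keq expr → x = 0.5006; check Q = 2.253
Then add 0.222 M of J.
Step 2:
                    J           X           C
  Initial      0.8238      0.9724      0.7935
  Change      -0.1634    -0.08171     0.08171
  Equil        0.6604      0.8907      0.8752
  solve Keq expr → x = 0.08171; check Q = 2.253

x = 0.08171 M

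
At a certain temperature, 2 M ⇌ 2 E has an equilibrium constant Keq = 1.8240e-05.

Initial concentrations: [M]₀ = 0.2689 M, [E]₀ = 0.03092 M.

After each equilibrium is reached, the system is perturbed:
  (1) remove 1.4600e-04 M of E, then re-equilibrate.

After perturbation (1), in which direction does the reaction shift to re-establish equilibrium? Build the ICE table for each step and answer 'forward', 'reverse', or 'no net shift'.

Direction: forward

Q₀ = 0.01322 vs Keq = 1.8240e-05 ⇒ Q>K, reverse
Step 1:
                  M         E
  I          0.2689   0.03092
  C         0.02964  -0.02964
  E          0.2985  0.001275
  solve Keq expr → x = -0.01482; check Q = 1.8240e-05
Then remove 1.4600e-04 M of E.
Step 2:
                  M         E
  I          0.2985  0.001129
  C       -1.4538e-04 1.4538e-04
  E          0.2984  0.001274
  solve Keq expr → x = 7.2690e-05; check Q = 1.8240e-05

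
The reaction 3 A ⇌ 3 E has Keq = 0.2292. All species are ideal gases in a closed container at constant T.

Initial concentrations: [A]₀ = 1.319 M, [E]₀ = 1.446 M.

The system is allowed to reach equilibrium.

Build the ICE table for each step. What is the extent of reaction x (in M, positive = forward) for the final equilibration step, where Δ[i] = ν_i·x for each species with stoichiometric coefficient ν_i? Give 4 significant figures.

x = -0.1321 M

Q₀ = 1.318 vs Keq = 0.2292 ⇒ Q>K, reverse
Step 1:
                    A           E
  Initial       1.319       1.446
  Change       0.3963     -0.3963
  Equil         1.715        1.05
  solve Keq expr → x = -0.1321; check Q = 0.2292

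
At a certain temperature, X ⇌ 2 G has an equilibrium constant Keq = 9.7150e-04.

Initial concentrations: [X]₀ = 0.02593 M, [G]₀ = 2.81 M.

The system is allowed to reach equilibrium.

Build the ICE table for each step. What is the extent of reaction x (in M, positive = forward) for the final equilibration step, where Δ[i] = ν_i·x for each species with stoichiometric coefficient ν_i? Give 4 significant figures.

x = -1.386 M

Q₀ = 304.5 vs Keq = 9.7150e-04 ⇒ Q>K, reverse
Step 1:
                   X          G
  I          0.02593       2.81
  C            1.386     -2.773
  E            1.412    0.03704
  solve Keq expr → x = -1.386; check Q = 9.7150e-04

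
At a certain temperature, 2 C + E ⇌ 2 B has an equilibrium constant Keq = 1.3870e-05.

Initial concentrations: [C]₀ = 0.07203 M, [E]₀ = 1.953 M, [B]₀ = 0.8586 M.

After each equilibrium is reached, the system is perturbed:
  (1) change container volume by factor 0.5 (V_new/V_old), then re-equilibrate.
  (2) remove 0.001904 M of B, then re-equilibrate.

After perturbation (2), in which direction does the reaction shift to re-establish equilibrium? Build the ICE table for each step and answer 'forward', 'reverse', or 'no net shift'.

Direction: forward

Q₀ = 72.75 vs Keq = 1.3870e-05 ⇒ Q>K, reverse
Step 1:
                   C          E          B
  Initial    0.07203      1.953     0.8586
  Change      0.8533     0.4266    -0.8533
  Equil       0.9253       2.38   0.005316
  solve Keq expr → x = -0.4266; check Q = 1.3870e-05
Then change container volume by factor 0.5 (V_new/V_old).
Step 2:
                   C          E          B
  Initial      1.851      4.759    0.01063
  Change   -0.004365  -0.002182   0.004365
  Equil        1.846      4.757      0.015
  solve Keq expr → x = 0.002182; check Q = 1.3870e-05
Then remove 0.001904 M of B.
Step 3:
                   C          E          B
  Initial      1.846      4.757    0.01309
  Change   -0.001887 -9.4359e-04   0.001887
  Equil        1.844      4.756    0.01498
  solve Keq expr → x = 9.4359e-04; check Q = 1.3870e-05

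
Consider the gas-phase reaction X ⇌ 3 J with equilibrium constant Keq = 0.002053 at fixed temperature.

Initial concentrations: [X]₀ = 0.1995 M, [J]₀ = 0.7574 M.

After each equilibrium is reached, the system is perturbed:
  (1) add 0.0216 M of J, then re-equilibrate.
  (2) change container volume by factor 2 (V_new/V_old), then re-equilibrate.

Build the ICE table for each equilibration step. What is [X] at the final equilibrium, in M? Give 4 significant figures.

[X]_eq = 0.2046 M

Q₀ = 2.178 vs Keq = 0.002053 ⇒ Q>K, reverse
Step 1:
                   X          J
  init        0.1995     0.7574
  Δ           0.2207    -0.6622
  eq          0.4202     0.0952
  solve Keq expr → x = -0.2207; check Q = 0.002053
Then add 0.0216 M of J.
Step 2:
                   X          J
  init        0.4202     0.1168
  Δ         0.007024   -0.02107
  eq          0.4273    0.09573
  solve Keq expr → x = -0.007024; check Q = 0.002053
Then change container volume by factor 2 (V_new/V_old).
Step 3:
                   X          J
  init        0.2136    0.04786
  Δ         -0.00901    0.02703
  eq          0.2046    0.07489
  solve Keq expr → x = 0.00901; check Q = 0.002053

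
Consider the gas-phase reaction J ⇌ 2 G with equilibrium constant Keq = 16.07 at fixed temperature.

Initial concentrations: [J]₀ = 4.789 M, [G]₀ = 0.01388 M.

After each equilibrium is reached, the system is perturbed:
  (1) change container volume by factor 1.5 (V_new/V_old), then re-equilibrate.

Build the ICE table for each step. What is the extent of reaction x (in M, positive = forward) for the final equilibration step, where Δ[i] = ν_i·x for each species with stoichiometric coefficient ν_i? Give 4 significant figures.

x = 0.2208 M

Q₀ = 4.0229e-05 vs Keq = 16.07 ⇒ Q<K, forward
Step 1:
                  J         G
  init        4.789   0.01388
  Δ          -2.812     5.623
  eq          1.977     5.637
  solve Keq expr → x = 2.812; check Q = 16.07
Then change container volume by factor 1.5 (V_new/V_old).
Step 2:
                  J         G
  init        1.318     3.758
  Δ         -0.2208    0.4415
  eq          1.097       4.2
  solve Keq expr → x = 0.2208; check Q = 16.07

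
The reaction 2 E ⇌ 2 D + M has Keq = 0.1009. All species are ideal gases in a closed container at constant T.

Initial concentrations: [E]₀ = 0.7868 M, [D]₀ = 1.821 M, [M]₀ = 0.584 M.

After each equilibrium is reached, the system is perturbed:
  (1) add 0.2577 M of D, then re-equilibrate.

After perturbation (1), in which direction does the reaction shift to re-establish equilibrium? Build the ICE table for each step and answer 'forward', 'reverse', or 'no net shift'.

Direction: reverse

Q₀ = 3.128 vs Keq = 0.1009 ⇒ Q>K, reverse
Step 1:
                    E           D           M
  init         0.7868       1.821       0.584
  Δ            0.7511     -0.7511     -0.3755
  eq            1.538        1.07      0.2085
  solve Keq expr → x = -0.3755; check Q = 0.1009
Then add 0.2577 M of D.
Step 2:
                    E           D           M
  init          1.538       1.328      0.2085
  Δ           0.07877    -0.07877    -0.03938
  eq            1.617       1.249      0.1691
  solve Keq expr → x = -0.03938; check Q = 0.1009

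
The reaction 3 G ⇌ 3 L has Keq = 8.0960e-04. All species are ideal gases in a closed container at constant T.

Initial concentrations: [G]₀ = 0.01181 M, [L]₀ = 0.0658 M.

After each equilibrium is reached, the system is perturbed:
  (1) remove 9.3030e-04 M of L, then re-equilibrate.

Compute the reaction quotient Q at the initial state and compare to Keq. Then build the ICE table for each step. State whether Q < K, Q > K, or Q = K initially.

Q₀ = 173 vs Keq = 8.0960e-04 ⇒ Q>K, reverse
Step 1:
                  G         L
  Initial   0.01181    0.0658
  Change    0.05918  -0.05918
  Equil     0.07099  0.006617
  solve Keq expr → x = -0.01973; check Q = 8.0960e-04
Then remove 9.3030e-04 M of L.
Step 2:
                  G         L
  Initial   0.07099  0.005686
  Change  -8.5099e-04 8.5099e-04
  Equil     0.07014  0.006537
  solve Keq expr → x = 2.8366e-04; check Q = 8.0960e-04

Q₀ = 173; Q > K (proceeds reverse)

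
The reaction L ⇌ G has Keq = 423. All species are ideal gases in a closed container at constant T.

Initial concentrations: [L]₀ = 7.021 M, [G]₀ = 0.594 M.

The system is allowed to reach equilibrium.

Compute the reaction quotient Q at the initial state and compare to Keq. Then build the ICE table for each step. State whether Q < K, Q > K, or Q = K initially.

Q₀ = 0.0846; Q < K (proceeds forward)

Q₀ = 0.0846 vs Keq = 423 ⇒ Q<K, forward
Step 1:
                  L         G
  I           7.021     0.594
  C          -7.003     7.003
  E         0.01796     7.597
  solve Keq expr → x = 7.003; check Q = 423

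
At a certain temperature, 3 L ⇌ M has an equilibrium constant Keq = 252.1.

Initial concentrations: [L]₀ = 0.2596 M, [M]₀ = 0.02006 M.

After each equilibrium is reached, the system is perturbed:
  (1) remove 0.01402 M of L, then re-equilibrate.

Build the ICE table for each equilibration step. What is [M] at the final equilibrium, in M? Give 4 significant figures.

[M]_eq = 0.07925 M

Q₀ = 1.147 vs Keq = 252.1 ⇒ Q<K, forward
Step 1:
                   L          M
  Initial     0.2596    0.02006
  Change     -0.1904    0.06347
  Equil       0.0692    0.08353
  solve Keq expr → x = 0.06347; check Q = 252.1
Then remove 0.01402 M of L.
Step 2:
                   L          M
  Initial    0.05518    0.08353
  Change     0.01282  -0.004273
  Equil        0.068    0.07925
  solve Keq expr → x = -0.004273; check Q = 252.1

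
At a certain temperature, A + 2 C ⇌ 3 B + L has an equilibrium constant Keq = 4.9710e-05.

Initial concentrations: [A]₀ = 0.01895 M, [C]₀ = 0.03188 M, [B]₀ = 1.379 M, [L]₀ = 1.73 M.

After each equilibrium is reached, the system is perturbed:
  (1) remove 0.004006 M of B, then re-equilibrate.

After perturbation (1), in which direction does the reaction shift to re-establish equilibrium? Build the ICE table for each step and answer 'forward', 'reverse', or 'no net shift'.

Direction: forward

Q₀ = 2.3556e+05 vs Keq = 4.9710e-05 ⇒ Q>K, reverse
Step 1:
                  A         C         B         L
  init      0.01895   0.03188     1.379      1.73
  Δ          0.4513    0.9025    -1.354   -0.4513
  eq         0.4702    0.9344   0.02518     1.279
  solve Keq expr → x = -0.4513; check Q = 4.9710e-05
Then remove 0.004006 M of B.
Step 2:
                  A         C         B         L
  init       0.4702    0.9344   0.02117     1.279
  Δ       -0.001309 -0.002618  0.003927  0.001309
  eq         0.4689    0.9318    0.0251      1.28
  solve Keq expr → x = 0.001309; check Q = 4.9710e-05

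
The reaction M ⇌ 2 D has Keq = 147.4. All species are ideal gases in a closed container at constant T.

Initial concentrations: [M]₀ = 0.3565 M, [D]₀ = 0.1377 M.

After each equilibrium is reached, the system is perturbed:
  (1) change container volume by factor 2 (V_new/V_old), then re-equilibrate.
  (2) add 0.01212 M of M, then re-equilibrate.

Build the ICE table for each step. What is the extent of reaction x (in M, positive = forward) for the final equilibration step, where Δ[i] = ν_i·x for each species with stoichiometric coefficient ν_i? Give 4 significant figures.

x = 0.01198 M

Q₀ = 0.05319 vs Keq = 147.4 ⇒ Q<K, forward
Step 1:
                  M         D
  init       0.3565    0.1377
  Δ         -0.3517    0.7034
  eq         0.0048    0.8411
  solve Keq expr → x = 0.3517; check Q = 147.4
Then change container volume by factor 2 (V_new/V_old).
Step 2:
                  M         D
  init       0.0024    0.4206
  Δ       -0.001186  0.002373
  eq       0.001213    0.4229
  solve Keq expr → x = 0.001186; check Q = 147.4
Then add 0.01212 M of M.
Step 3:
                  M         D
  init      0.01333    0.4229
  Δ        -0.01198   0.02396
  eq       0.001355    0.4469
  solve Keq expr → x = 0.01198; check Q = 147.4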